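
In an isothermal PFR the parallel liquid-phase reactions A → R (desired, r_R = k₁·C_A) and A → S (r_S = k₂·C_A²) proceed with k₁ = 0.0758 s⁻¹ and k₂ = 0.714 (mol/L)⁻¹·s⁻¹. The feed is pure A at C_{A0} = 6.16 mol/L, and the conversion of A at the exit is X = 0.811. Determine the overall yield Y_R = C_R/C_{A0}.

0.0275

C_A = C_{A0}(1−X) = 1.164 mol/L.
Along a PFR/batch, dC_R/dC_A = −r_R/(r_R+r_S) = −k₁/(k₁+k₂·C_A).
Integrating from C_{A0} to C_A: C_R = (0.0758/0.714)·ln[(0.0758+0.714·6.16)/(0.0758+0.714·1.16)] = 0.1062·ln(4.474/0.9071) = 0.1694 mol/L.
Y_R = C_R/C_{A0} = 0.1694/6.16 = 0.0275.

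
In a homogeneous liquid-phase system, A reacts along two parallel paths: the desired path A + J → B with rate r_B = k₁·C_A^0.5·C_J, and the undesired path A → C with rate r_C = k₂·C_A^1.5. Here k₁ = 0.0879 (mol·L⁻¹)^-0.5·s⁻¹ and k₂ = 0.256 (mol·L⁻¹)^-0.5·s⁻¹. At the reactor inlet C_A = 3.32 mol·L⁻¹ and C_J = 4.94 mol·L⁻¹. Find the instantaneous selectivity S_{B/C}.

0.511

S_{B/C} = r_B/r_C = (k₁·C_A^0.5·C_J)/(k₂·C_A^1.5) = (k₁/k₂)·C_A⁻¹·C_J.
= (0.0879×3.320^0.5×4.940) / (0.256×3.320^1.5) = 0.7912/1.549 = 0.511.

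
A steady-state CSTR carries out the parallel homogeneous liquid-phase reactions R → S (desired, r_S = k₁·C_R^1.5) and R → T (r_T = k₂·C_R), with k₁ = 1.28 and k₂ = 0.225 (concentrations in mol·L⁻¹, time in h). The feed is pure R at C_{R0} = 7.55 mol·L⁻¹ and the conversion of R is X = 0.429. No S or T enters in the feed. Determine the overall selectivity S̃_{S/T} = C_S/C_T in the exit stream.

Exit C_R = C_{R0}(1−X) = 7.55×0.571 = 4.311 mol·L⁻¹.
In a CSTR the entire volume is at exit conditions, so r_S = 1.28×4.311^1.5 = 11.46 and r_T = 0.225×4.311 = 0.9700.
Overall selectivity = C_S/C_T = r_Sτ/(r_Tτ) = r_S/r_T = 11.8.

11.8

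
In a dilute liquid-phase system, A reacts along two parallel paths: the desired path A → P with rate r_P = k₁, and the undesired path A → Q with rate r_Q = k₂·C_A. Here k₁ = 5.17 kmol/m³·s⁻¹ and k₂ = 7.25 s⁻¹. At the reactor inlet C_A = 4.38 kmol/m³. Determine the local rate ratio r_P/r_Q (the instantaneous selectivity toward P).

S_{P/Q} = r_P/r_Q = (k₁)/(k₂·C_A) = (k₁/k₂)·C_A⁻¹.
= (5.17) / (7.25×4.380) = 5.170/31.75 = 0.163.
The undesired path is higher order in A, so low C_A (CSTR or dilute feed) favours P.

0.163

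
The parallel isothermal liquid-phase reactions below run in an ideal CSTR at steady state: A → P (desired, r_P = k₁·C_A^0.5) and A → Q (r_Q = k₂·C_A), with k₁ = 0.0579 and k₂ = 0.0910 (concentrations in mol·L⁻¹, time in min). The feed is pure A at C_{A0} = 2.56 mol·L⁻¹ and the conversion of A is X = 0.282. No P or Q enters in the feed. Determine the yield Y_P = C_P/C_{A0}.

Exit C_A = C_{A0}(1−X) = 2.56×0.718 = 1.838 mol·L⁻¹.
A CSTR operates uniformly at the exit composition, giving r_P = 0.07850 and r_Q = 0.1673 (each k·C_A^n at C_A = 1.838).
Fraction of consumed A going to P: r_P/(r_P+r_Q) = 0.3194.
C_P = 0.3194·C_{A0}·X = 0.3194×2.56×0.282 = 0.231 mol·L⁻¹; Y_P = C_P/C_{A0} = 0.0901.

0.0901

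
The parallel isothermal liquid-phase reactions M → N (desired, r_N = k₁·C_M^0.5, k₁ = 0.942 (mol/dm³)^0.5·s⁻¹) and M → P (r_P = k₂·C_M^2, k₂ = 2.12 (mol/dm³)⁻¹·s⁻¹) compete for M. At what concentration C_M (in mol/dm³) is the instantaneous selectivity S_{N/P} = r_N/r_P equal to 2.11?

S_{N/P} = (k₁/k₂)·C_M^-1.5 ⇒ C_M = (S·k₂/k₁)^(1/(-1.5)).
= (2.11×2.12/0.942)^(-0.6667) = (4.749)^(-0.6667) = 0.354 mol/dm³.

0.354 mol/dm³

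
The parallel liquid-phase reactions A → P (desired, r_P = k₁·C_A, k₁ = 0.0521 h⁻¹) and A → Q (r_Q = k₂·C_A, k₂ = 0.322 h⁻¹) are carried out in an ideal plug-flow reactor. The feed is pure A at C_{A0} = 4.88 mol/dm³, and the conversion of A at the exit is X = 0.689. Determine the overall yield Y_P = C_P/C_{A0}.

C_A = C_{A0}(1−X) = 1.518 mol/dm³.
Both paths are first order in A, so the instantaneous fraction to P is constant: dC_P/d(−C_A) = k₁/(k₁+k₂) = 0.1393.
C_P = 0.1393·(C_{A0}−C_A) = 0.1393×3.362 = 0.468 mol/dm³.
Y_P = C_P/C_{A0} = 0.4683/4.88 = 0.0960.

0.0960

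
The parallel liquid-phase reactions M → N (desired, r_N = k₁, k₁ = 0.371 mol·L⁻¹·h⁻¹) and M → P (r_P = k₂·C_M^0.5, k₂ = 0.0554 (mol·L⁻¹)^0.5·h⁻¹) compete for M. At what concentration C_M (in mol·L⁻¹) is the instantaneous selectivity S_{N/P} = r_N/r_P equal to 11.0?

S_{N/P} = (k₁/k₂)·C_M^-0.5 ⇒ C_M = (S·k₂/k₁)^(-2).
= (11.0×0.0554/0.371)^(-2) = (1.643)^(-2) = 0.371 mol·L⁻¹.

0.371 mol·L⁻¹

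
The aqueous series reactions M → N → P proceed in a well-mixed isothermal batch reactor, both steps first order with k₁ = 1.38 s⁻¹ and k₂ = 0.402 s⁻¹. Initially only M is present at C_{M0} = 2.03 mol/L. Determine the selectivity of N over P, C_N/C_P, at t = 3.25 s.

Solving the coupled first-order balances gives C_N(t) = [k₁/(k₂−k₁)]·C_{M0}·(e^(−k₁t) − e^(−k₂t)).
e^(−k₁t) = e^(−1.38×3.25) = e^(−4.485) = 0.01128; e^(−k₂t) = e^(−1.306) = 0.2708.
C_N = 1.38×2.03/(0.402−1.38) × (0.01128−0.2708) = (-2.864)×(-0.2595) = 0.7433 mol/L.
C_M = C_{M0}e^(−k₁t) = 0.02289 mol/L, so C_P = C_{M0}−C_M−C_N = 1.264 mol/L; C_N/C_P = 0.588.

0.588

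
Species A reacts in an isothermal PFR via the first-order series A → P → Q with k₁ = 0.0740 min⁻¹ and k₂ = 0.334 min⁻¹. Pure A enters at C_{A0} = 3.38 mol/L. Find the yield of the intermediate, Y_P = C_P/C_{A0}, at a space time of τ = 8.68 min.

0.134

For first-order series with pure A initially, C_P(τ) = k₁C_{A0}/(k₂−k₁)·(e^(−k₁τ) − e^(−k₂τ)).
e^(−k₁τ) = e^(−0.0740×8.68) = e^(−0.6423) = 0.5261; e^(−k₂τ) = e^(−2.899) = 0.05507.
C_P = 0.0740×3.38/(0.334−0.0740) × (0.5261−0.05507) = 0.9620×0.4710 = 0.4531 mol/L.
Y_P = C_P/C_{A0} = 0.4531/3.38 = 0.134.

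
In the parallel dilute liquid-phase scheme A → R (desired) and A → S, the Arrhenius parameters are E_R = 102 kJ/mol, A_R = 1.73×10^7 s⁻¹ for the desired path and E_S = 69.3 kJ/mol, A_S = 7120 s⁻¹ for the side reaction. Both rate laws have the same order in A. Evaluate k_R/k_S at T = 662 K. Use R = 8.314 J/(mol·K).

With equal orders, S_{R/S} = k_R/k_S = (A_R/A_S)·exp[(E_S−E_R)/(RT)].
(E_S−E_R)/(RT) = (69.3−102)×10³/(8.314×662) = -32700/5504 = -5.941.
k_R/k_S = (1.73×10^7/7120)·exp(-5.941) = 2430 × 0.002629 = 6.39.

6.39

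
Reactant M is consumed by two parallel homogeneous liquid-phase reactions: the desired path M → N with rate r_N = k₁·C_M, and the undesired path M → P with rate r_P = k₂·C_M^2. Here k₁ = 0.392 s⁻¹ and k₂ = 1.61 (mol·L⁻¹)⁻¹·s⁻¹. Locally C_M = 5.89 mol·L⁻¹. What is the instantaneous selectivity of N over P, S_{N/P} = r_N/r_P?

S_{N/P} = r_N/r_P = (k₁·C_M)/(k₂·C_M^2) = (k₁/k₂)·C_M⁻¹.
= (0.392×5.890) / (1.61×5.890^2) = 2.309/55.85 = 0.0413.
The undesired path is higher order in M, so low C_M (CSTR or dilute feed) favours N.

0.0413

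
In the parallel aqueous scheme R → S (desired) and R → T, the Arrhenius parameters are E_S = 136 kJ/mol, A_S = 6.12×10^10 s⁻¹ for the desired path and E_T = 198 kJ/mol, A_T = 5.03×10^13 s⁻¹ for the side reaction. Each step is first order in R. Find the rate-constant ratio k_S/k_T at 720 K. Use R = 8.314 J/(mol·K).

38.3

Since both paths have the same order in R, the concentration cancels and S_{S/T} = k_S/k_T = (A_S/A_T)·exp[(E_T−E_S)/(RT)].
(E_T−E_S)/(RT) = (198−136)×10³/(8.314×720) = 62000/5986 = 10.36.
k_S/k_T = (6.12×10^10/5.03×10^13)·exp(10.36) = 0.001217 × 31488 = 38.3.
Since E_S < E_T, lowering the temperature improves selectivity toward S.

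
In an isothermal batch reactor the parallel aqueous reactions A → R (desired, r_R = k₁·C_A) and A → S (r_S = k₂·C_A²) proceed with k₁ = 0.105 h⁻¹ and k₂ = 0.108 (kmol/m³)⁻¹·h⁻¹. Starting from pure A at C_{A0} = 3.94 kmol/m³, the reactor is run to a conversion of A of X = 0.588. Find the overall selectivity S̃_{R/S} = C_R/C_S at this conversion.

0.366

C_A = C_{A0}(1−X) = 1.623 kmol/m³.
Along a PFR/batch, dC_R/dC_A = −r_R/(r_R+r_S) = −k₁/(k₁+k₂·C_A).
Integrating from C_{A0} to C_A: C_R = (0.105/0.108)·ln[(0.105+0.108·3.94)/(0.105+0.108·1.62)] = 0.9722·ln(0.5305/0.2803) = 0.6202 kmol/m³.
C_S = (C_{A0}−C_A)−C_R = 1.696 kmol/m³; S̃_{R/S} = 0.6202/1.696 = 0.366.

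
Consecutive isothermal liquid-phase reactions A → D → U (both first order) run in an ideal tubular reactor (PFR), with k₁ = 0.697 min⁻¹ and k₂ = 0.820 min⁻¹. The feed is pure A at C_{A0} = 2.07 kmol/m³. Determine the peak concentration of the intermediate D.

At the optimum, C_{D,max}/C_{A0} = (k₁/k₂)^[k₂/(k₂−k₁)].
= (0.697/0.820)^(0.820/(0.820−0.697)) = (0.8500)^(6.667) = 0.3384.
C_{D,max} = 0.3384×2.07 = 0.701 kmol/m³.

0.701 kmol/m³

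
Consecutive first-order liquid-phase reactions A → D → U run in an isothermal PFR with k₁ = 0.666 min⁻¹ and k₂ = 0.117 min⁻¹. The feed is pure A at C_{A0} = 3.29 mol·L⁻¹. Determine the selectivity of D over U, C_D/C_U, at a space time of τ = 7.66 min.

The intermediate concentration in a first-order A→B→C sequence is C_D = k₁C_{A0}(e^(−k₁τ) − e^(−k₂τ))/(k₂−k₁).
e^(−k₁τ) = e^(−0.666×7.66) = e^(−5.102) = 0.006087; e^(−k₂τ) = e^(−0.8962) = 0.4081.
C_D = 0.666×3.29/(0.117−0.666) × (0.006087−0.4081) = (-3.991)×(-0.4020) = 1.605 mol·L⁻¹.
C_A = C_{A0}e^(−k₁τ) = 0.02003 mol·L⁻¹, so C_U = C_{A0}−C_A−C_D = 1.665 mol·L⁻¹; C_D/C_U = 0.963.

0.963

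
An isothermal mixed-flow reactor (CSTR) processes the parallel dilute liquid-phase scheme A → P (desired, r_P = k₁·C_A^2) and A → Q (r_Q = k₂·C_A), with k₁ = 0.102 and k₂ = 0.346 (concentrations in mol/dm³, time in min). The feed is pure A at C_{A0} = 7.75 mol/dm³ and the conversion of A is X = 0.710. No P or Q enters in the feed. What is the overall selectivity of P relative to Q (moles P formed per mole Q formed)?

0.663

Exit C_A = C_{A0}(1−X) = 7.75×0.290 = 2.248 mol/dm³.
Rates in a CSTR are evaluated at the outlet concentration: r_P = 0.102×2.248^2 = 0.5152, r_Q = 0.346×2.248 = 0.7776.
Overall selectivity = C_P/C_Q = r_Pτ/(r_Qτ) = r_P/r_Q = 0.663.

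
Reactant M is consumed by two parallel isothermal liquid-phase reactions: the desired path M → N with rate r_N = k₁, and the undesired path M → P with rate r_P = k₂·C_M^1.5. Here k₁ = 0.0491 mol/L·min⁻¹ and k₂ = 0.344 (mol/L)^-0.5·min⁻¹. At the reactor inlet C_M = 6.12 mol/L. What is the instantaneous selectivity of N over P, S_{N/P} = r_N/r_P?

S_{N/P} = r_N/r_P = (k₁)/(k₂·C_M^1.5) = (k₁/k₂)·C_M^-1.5.
= (0.0491) / (0.344×6.120^1.5) = 0.04910/5.208 = 0.00943.
The undesired path is higher order in M, so low C_M (CSTR or dilute feed) favours N.

0.00943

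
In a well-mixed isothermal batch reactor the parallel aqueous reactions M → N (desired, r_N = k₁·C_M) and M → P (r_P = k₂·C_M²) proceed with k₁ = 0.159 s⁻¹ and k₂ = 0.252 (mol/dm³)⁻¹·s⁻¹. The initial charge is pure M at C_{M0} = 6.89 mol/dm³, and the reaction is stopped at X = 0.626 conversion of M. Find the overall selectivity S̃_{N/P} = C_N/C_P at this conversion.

C_M = C_{M0}(1−X) = 2.577 mol/dm³.
Along a PFR/batch, dC_N/dC_M = −r_N/(r_N+r_P) = −k₁/(k₁+k₂·C_M).
Integrating from C_{M0} to C_M: C_N = (0.159/0.252)·ln[(0.159+0.252·6.89)/(0.159+0.252·2.58)] = 0.6310·ln(1.895/0.8084) = 0.5376 mol/dm³.
C_P = (C_{M0}−C_M)−C_N = 3.776 mol/dm³; S̃_{N/P} = 0.5376/3.776 = 0.142.

0.142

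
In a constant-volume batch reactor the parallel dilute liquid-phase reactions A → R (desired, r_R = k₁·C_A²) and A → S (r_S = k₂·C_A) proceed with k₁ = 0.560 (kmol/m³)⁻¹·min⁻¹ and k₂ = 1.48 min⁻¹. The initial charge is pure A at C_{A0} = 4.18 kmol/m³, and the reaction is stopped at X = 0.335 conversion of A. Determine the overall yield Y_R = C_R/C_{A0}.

0.190

C_A = C_{A0}(1−X) = 2.780 kmol/m³.
Along a PFR/batch, dC_S/dC_A = −r_S/(r_R+r_S) = −k₂/(k₂+k₁·C_A).
Integrating from C_{A0} to C_A: C_S = (1.48/0.560)·ln[(1.48+0.560·4.18)/(1.48+0.560·2.78)] = 2.643·ln(3.821/3.037) = 0.6071 kmol/m³.
Then C_R = (C_{A0}−C_A) − C_S = 1.400 − 0.6071 = 0.7932 kmol/m³.
Y_R = C_R/C_{A0} = 0.7932/4.18 = 0.190.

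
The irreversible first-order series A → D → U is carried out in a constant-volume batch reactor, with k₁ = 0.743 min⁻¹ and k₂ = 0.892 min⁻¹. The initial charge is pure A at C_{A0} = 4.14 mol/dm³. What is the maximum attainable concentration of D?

1.39 mol/dm³

At the optimum, C_{D,max}/C_{A0} = (k₁/k₂)^[k₂/(k₂−k₁)].
= (0.743/0.892)^(0.892/(0.892−0.743)) = (0.8330)^(5.987) = 0.3348.
C_{D,max} = 0.3348×4.14 = 1.39 mol/dm³.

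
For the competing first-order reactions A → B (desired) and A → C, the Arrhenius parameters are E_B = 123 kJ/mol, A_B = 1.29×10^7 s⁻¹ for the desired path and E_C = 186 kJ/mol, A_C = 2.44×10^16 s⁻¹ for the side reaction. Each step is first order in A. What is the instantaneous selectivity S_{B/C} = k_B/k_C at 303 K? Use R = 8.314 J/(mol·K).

38.4

With equal orders, S_{B/C} = k_B/k_C = (A_B/A_C)·exp[(E_C−E_B)/(RT)].
(E_C−E_B)/(RT) = (186−123)×10³/(8.314×303) = 63000/2519 = 25.01.
k_B/k_C = (1.29×10^7/2.44×10^16)·exp(25.01) = 5.287×10^-10 × 7.262×10^10 = 38.4.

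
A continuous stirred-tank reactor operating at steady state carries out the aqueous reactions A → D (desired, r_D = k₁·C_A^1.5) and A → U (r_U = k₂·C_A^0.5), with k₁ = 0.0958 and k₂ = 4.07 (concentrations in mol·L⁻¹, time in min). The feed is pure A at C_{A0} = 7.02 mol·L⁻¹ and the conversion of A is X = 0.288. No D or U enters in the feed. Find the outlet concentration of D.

0.213 mol·L⁻¹

Exit C_A = C_{A0}(1−X) = 7.02×0.712 = 4.998 mol·L⁻¹.
A CSTR operates uniformly at the exit composition, giving r_D = 1.071 and r_U = 9.099 (each k·C_A^n at C_A = 4.998).
Fraction of consumed A going to D: r_D/(r_D+r_U) = 0.1053.
C_D = 0.1053·C_{A0}·X = 0.1053×7.02×0.288 = 0.213 mol·L⁻¹.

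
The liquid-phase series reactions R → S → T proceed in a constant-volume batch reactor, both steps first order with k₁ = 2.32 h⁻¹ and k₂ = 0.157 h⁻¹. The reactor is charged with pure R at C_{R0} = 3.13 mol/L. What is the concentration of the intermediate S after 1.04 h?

2.55 mol/L

For first-order series with pure R initially, C_S(t) = k₁C_{R0}/(k₂−k₁)·(e^(−k₁t) − e^(−k₂t)).
e^(−k₁t) = e^(−2.32×1.04) = e^(−2.413) = 0.08956; e^(−k₂t) = e^(−0.1633) = 0.8494.
C_S = 2.32×3.13/(0.157−2.32) × (0.08956−0.8494) = (-3.357)×(-0.7598) = 2.551 mol/L.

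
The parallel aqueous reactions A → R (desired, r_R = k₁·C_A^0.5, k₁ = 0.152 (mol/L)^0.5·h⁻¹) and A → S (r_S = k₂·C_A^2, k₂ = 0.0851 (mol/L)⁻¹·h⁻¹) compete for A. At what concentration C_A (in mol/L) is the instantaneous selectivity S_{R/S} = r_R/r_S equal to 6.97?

0.403 mol/L

S_{R/S} = (k₁/k₂)·C_A^-1.5 ⇒ C_A = (S·k₂/k₁)^(1/(-1.5)).
= (6.97×0.0851/0.152)^(-0.6667) = (3.902)^(-0.6667) = 0.403 mol/L.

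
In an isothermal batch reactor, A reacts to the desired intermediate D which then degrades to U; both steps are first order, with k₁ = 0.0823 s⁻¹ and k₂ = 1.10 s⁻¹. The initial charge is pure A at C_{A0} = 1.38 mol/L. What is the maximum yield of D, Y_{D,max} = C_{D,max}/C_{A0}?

0.0607

For a first-order series the maximum intermediate yield is C_{D,max}/C_{A0} = (k₁/k₂)^[k₂/(k₂−k₁)].
= (0.0823/1.10)^(1.10/(1.10−0.0823)) = (0.07482)^(1.081) = 0.06067.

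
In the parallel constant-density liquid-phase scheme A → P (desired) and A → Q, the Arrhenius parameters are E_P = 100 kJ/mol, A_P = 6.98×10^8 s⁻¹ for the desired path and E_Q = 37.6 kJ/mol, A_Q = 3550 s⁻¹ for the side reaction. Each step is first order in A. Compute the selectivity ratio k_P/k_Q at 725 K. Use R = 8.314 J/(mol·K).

Since both paths have the same order in A, the concentration cancels and S_{P/Q} = k_P/k_Q = (A_P/A_Q)·exp[(E_Q−E_P)/(RT)].
(E_Q−E_P)/(RT) = (37.6−100)×10³/(8.314×725) = -62400/6028 = -10.35.
k_P/k_Q = (6.98×10^8/3550)·exp(-10.35) = 1.966×10^5 × 3.192×10^-5 = 6.28.

6.28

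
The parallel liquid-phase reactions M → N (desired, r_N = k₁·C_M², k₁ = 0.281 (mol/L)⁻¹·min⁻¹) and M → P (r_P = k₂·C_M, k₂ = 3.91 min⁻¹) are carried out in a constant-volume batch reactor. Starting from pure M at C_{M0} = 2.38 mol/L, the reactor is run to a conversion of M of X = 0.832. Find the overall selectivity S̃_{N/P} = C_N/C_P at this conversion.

C_M = C_{M0}(1−X) = 0.3998 mol/L.
Along a PFR/batch, dC_P/dC_M = −r_P/(r_N+r_P) = −k₂/(k₂+k₁·C_M).
Integrating from C_{M0} to C_M: C_P = (3.91/0.281)·ln[(3.91+0.281·2.38)/(3.91+0.281·0.400)] = 13.91·ln(4.579/4.022) = 1.803 mol/L.
Then C_N = (C_{M0}−C_M) − C_P = 1.980 − 1.803 = 0.1773 mol/L.
S̃_{N/P} = C_N/C_P = 0.1773/1.803 = 0.0984.

0.0984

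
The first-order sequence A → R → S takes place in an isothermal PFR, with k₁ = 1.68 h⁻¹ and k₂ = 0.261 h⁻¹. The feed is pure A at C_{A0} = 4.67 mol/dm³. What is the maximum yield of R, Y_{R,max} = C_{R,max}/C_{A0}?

0.710

Evaluating C_R at τ_opt = ln(k₂/k₁)/(k₂−k₁) gives C_{R,max}/C_{A0} = (k₁/k₂)^[k₂/(k₂−k₁)].
= (1.68/0.261)^(0.261/(0.261−1.68)) = (6.437)^(-0.1839) = 0.7100.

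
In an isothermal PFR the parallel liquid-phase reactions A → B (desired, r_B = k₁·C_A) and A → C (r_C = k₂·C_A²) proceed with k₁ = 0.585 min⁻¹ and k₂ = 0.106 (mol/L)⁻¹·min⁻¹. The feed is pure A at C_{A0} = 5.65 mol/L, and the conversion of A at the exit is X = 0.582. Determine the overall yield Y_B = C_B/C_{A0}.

C_A = C_{A0}(1−X) = 2.362 mol/L.
Along a PFR/batch, dC_B/dC_A = −r_B/(r_B+r_C) = −k₁/(k₁+k₂·C_A).
Integrating from C_{A0} to C_A: C_B = (0.585/0.106)·ln[(0.585+0.106·5.65)/(0.585+0.106·2.36)] = 5.519·ln(1.184/0.8353) = 1.925 mol/L.
Y_B = C_B/C_{A0} = 1.925/5.65 = 0.341.

0.341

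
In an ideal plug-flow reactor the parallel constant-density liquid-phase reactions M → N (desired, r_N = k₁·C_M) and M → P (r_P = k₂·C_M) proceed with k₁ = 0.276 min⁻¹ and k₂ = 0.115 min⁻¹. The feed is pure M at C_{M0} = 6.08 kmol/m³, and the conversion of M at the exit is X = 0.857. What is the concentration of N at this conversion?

3.68 kmol/m³

C_M = C_{M0}(1−X) = 0.8694 kmol/m³.
Both paths are first order in M, so the instantaneous fraction to N is constant: dC_N/d(−C_M) = k₁/(k₁+k₂) = 0.7059.
C_N = 0.7059·(C_{M0}−C_M) = 0.7059×5.211 = 3.68 kmol/m³.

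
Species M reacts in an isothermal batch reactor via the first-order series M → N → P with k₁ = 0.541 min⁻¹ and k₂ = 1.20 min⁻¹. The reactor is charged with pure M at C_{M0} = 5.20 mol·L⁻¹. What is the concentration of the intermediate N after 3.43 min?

Solving the coupled first-order balances gives C_N(t) = [k₁/(k₂−k₁)]·C_{M0}·(e^(−k₁t) − e^(−k₂t)).
e^(−k₁t) = e^(−0.541×3.43) = e^(−1.856) = 0.1564; e^(−k₂t) = e^(−4.116) = 0.01631.
C_N = 0.541×5.20/(1.20−0.541) × (0.1564−0.01631) = 4.269×0.1400 = 0.5978 mol·L⁻¹.

0.598 mol·L⁻¹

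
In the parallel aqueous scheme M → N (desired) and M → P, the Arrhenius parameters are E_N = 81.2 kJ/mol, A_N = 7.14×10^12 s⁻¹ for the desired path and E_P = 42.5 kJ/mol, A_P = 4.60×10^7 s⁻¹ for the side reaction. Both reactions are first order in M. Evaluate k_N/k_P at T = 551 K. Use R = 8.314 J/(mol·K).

k_N/k_P = (A_N/A_P)·exp[−(E_N−E_P)/(RT)] = (A_N/A_P)·exp[(E_P−E_N)/(RT)].
(E_P−E_N)/(RT) = (42.5−81.2)×10³/(8.314×551) = -38700/4581 = -8.448.
k_N/k_P = (7.14×10^12/4.60×10^7)·exp(-8.448) = 1.552×10^5 × 2.143×10^-4 = 33.3.
Since E_N > E_P, raising the temperature improves selectivity toward N.

33.3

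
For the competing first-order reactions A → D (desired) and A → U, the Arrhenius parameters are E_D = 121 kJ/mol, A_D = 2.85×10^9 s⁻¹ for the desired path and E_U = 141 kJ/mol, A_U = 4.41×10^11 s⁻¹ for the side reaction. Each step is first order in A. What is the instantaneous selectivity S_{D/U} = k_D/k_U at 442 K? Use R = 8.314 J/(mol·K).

1.49

Since both paths have the same order in A, the concentration cancels and S_{D/U} = k_D/k_U = (A_D/A_U)·exp[(E_U−E_D)/(RT)].
(E_U−E_D)/(RT) = (141−121)×10³/(8.314×442) = 20000/3675 = 5.442.
k_D/k_U = (2.85×10^9/4.41×10^11)·exp(5.442) = 0.006463 × 231.0 = 1.49.
Since E_D < E_U, lowering the temperature improves selectivity toward D.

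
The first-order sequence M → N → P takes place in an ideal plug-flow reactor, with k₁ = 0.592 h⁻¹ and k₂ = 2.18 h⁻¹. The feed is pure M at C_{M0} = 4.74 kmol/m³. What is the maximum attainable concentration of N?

Evaluating C_N at τ_opt = ln(k₂/k₁)/(k₂−k₁) gives C_{N,max}/C_{M0} = (k₁/k₂)^[k₂/(k₂−k₁)].
= (0.592/2.18)^(2.18/(2.18−0.592)) = (0.2716)^(1.373) = 0.1670.
C_{N,max} = 0.1670×4.74 = 0.792 kmol/m³.

0.792 kmol/m³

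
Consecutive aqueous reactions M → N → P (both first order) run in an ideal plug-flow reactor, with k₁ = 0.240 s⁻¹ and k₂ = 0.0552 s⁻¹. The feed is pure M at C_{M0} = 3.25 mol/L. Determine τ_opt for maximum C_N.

Setting dC_N/dτ = 0 gives τ_opt = ln(k₂/k₁)/(k₂−k₁).
= ln(0.0552/0.240)/(0.0552−0.240) = ln(0.2300)/-0.1848 = -1.470/-0.1848 = 7.95 s.

7.95 s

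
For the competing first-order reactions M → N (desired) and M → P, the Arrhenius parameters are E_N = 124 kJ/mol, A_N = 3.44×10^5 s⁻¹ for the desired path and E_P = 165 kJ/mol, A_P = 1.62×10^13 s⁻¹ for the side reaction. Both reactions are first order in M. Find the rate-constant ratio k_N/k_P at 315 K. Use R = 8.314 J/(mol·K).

0.134

Since both paths have the same order in M, the concentration cancels and S_{N/P} = k_N/k_P = (A_N/A_P)·exp[(E_P−E_N)/(RT)].
(E_P−E_N)/(RT) = (165−124)×10³/(8.314×315) = 41000/2619 = 15.66.
k_N/k_P = (3.44×10^5/1.62×10^13)·exp(15.66) = 2.123×10^-8 × 6.296×10^6 = 0.134.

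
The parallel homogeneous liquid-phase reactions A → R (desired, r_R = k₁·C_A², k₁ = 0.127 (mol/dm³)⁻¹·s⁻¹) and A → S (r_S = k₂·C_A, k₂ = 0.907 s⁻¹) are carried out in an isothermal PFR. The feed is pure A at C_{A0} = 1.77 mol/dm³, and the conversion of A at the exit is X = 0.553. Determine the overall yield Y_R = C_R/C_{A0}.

C_A = C_{A0}(1−X) = 0.7912 mol/dm³.
Along a PFR/batch, dC_S/dC_A = −r_S/(r_R+r_S) = −k₂/(k₂+k₁·C_A).
Integrating from C_{A0} to C_A: C_S = (0.907/0.127)·ln[(0.907+0.127·1.77)/(0.907+0.127·0.791)] = 7.142·ln(1.132/1.007) = 0.8309 mol/dm³.
Then C_R = (C_{A0}−C_A) − C_S = 0.9788 − 0.8309 = 0.1479 mol/dm³.
Y_R = C_R/C_{A0} = 0.1479/1.77 = 0.0836.

0.0836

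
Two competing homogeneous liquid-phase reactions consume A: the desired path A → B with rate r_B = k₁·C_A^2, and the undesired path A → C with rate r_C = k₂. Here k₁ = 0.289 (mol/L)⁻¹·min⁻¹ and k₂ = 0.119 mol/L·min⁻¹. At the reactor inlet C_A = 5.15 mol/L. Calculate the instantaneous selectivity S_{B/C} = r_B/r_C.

S_{B/C} = r_B/r_C = (k₁·C_A^2)/(k₂) = (k₁/k₂)·C_A^2.
= (0.289×5.150^2) / (0.119) = 7.665/0.1190 = 64.4.
Since the desired path is higher order in A, keeping C_A high (PFR or concentrated feed) favours B.

64.4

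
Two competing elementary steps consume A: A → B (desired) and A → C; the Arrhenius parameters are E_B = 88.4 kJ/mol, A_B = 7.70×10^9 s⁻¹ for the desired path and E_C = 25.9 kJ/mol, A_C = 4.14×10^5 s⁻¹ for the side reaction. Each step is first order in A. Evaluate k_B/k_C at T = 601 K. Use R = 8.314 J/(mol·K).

Since both paths have the same order in A, the concentration cancels and S_{B/C} = k_B/k_C = (A_B/A_C)·exp[(E_C−E_B)/(RT)].
(E_C−E_B)/(RT) = (25.9−88.4)×10³/(8.314×601) = -62500/4997 = -12.51.
k_B/k_C = (7.70×10^9/4.14×10^5)·exp(-12.51) = 18599 × 3.696×10^-6 = 0.0687.
Since E_B > E_C, raising the temperature improves selectivity toward B.

0.0687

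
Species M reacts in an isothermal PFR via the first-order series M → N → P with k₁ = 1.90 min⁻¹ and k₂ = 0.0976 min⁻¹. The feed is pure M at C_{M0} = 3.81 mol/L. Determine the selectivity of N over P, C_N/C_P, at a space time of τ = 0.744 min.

The intermediate concentration in a first-order A→B→C sequence is C_N = k₁C_{M0}(e^(−k₁τ) − e^(−k₂τ))/(k₂−k₁).
e^(−k₁τ) = e^(−1.90×0.744) = e^(−1.414) = 0.2433; e^(−k₂τ) = e^(−0.07261) = 0.9300.
C_N = 1.90×3.81/(0.0976−1.90) × (0.2433−0.9300) = (-4.016)×(-0.6867) = 2.758 mol/L.
C_M = C_{M0}e^(−k₁τ) = 0.9268 mol/L, so C_P = C_{M0}−C_M−C_N = 0.1252 mol/L; C_N/C_P = 22.0.

22.0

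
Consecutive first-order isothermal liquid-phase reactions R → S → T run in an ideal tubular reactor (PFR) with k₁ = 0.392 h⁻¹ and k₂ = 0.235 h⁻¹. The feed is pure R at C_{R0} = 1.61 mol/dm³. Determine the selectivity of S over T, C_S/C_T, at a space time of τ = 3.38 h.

1.72

Solving the coupled first-order balances gives C_S(τ) = [k₁/(k₂−k₁)]·C_{R0}·(e^(−k₁τ) − e^(−k₂τ)).
e^(−k₁τ) = e^(−0.392×3.38) = e^(−1.325) = 0.2658; e^(−k₂τ) = e^(−0.7943) = 0.4519.
C_S = 0.392×1.61/(0.235−0.392) × (0.2658−0.4519) = (-4.020)×(-0.1861) = 0.7480 mol/dm³.
C_R = C_{R0}e^(−k₁τ) = 0.4280 mol/dm³, so C_T = C_{R0}−C_R−C_S = 0.4340 mol/dm³; C_S/C_T = 1.72.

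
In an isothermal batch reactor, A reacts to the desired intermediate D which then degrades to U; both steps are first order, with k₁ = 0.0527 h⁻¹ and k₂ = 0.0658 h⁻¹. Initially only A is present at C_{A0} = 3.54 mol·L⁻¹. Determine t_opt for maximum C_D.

Setting dC_D/dt = 0 gives t_opt = ln(k₂/k₁)/(k₂−k₁).
= ln(0.0658/0.0527)/(0.0658−0.0527) = ln(1.249)/0.01310 = 0.2220/0.01310 = 16.9 h.

16.9 h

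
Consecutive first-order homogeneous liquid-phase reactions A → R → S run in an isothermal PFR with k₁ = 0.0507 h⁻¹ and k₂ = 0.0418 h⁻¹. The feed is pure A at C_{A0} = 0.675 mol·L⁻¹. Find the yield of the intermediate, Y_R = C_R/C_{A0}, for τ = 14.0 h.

0.372

Solving the coupled first-order balances gives C_R(τ) = [k₁/(k₂−k₁)]·C_{A0}·(e^(−k₁τ) − e^(−k₂τ)).
e^(−k₁τ) = e^(−0.0507×14.0) = e^(−0.7098) = 0.4917; e^(−k₂τ) = e^(−0.5852) = 0.5570.
C_R = 0.0507×0.675/(0.0418−0.0507) × (0.4917−0.5570) = (-3.845)×(-0.06525) = 0.2509 mol·L⁻¹.
Y_R = C_R/C_{A0} = 0.2509/0.675 = 0.372.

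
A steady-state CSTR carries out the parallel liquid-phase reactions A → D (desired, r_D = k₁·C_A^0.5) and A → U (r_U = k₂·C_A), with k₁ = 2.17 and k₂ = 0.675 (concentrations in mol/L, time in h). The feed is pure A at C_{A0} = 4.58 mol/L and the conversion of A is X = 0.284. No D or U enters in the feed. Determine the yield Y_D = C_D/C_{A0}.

0.182

Exit C_A = C_{A0}(1−X) = 4.58×0.716 = 3.279 mol/L.
In a CSTR the entire volume is at exit conditions, so r_D = 2.17×3.279^0.5 = 3.930 and r_U = 0.675×3.279 = 2.214.
Fraction of consumed A going to D: r_D/(r_D+r_U) = 0.6397.
C_D = 0.6397·C_{A0}·X = 0.6397×4.58×0.284 = 0.832 mol/L; Y_D = C_D/C_{A0} = 0.182.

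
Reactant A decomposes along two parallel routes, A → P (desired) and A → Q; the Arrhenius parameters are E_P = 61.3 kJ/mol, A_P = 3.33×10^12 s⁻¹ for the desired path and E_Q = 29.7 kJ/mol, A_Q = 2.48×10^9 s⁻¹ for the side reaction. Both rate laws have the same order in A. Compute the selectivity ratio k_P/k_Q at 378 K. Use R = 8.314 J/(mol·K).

0.0577

With equal orders, S_{P/Q} = k_P/k_Q = (A_P/A_Q)·exp[(E_Q−E_P)/(RT)].
(E_Q−E_P)/(RT) = (29.7−61.3)×10³/(8.314×378) = -31600/3143 = -10.06.
k_P/k_Q = (3.33×10^12/2.48×10^9)·exp(-10.06) = 1343 × 4.297×10^-5 = 0.0577.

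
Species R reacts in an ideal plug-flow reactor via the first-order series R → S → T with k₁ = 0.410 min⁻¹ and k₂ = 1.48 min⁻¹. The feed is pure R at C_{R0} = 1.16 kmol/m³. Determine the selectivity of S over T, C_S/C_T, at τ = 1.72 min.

The intermediate concentration in a first-order A→B→C sequence is C_S = k₁C_{R0}(e^(−k₁τ) − e^(−k₂τ))/(k₂−k₁).
e^(−k₁τ) = e^(−0.410×1.72) = e^(−0.7052) = 0.4940; e^(−k₂τ) = e^(−2.546) = 0.07843.
C_S = 0.410×1.16/(1.48−0.410) × (0.4940−0.07843) = 0.4445×0.4156 = 0.1847 kmol/m³.
C_R = C_{R0}e^(−k₁τ) = 0.5731 kmol/m³, so C_T = C_{R0}−C_R−C_S = 0.4022 kmol/m³; C_S/C_T = 0.459.

0.459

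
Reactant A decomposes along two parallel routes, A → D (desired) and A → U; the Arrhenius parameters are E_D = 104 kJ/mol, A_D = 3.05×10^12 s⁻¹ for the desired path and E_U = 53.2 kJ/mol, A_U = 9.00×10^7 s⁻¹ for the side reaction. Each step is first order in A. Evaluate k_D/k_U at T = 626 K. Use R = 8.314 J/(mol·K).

k_D/k_U = (A_D/A_U)·exp[−(E_D−E_U)/(RT)] = (A_D/A_U)·exp[(E_U−E_D)/(RT)].
(E_U−E_D)/(RT) = (53.2−104)×10³/(8.314×626) = -50800/5205 = -9.761.
k_D/k_U = (3.05×10^12/9.00×10^7)·exp(-9.761) = 33889 × 5.768×10^-5 = 1.95.
Since E_D > E_U, raising the temperature improves selectivity toward D.

1.95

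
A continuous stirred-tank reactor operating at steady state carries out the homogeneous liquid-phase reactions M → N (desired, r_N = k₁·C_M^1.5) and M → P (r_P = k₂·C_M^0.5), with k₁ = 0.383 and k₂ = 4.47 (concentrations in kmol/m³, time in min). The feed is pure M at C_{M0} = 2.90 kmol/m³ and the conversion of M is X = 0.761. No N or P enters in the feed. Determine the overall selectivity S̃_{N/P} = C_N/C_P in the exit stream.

0.0594

Exit C_M = C_{M0}(1−X) = 2.90×0.239 = 0.6931 kmol/m³.
A CSTR operates uniformly at the exit composition, giving r_N = 0.2210 and r_P = 3.721 (each k·C_M^n at C_M = 0.6931).
Overall selectivity = C_N/C_P = r_Nτ/(r_Pτ) = r_N/r_P = 0.0594.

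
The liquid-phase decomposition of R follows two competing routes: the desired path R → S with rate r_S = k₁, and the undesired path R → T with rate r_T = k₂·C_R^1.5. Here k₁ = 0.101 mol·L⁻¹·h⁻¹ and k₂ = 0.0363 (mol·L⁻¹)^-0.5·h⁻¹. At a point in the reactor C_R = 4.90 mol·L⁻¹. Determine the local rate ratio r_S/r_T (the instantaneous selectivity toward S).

0.257

S_{S/T} = r_S/r_T = (k₁)/(k₂·C_R^1.5) = (k₁/k₂)·C_R^-1.5.
= (0.101) / (0.0363×4.900^1.5) = 0.1010/0.3937 = 0.257.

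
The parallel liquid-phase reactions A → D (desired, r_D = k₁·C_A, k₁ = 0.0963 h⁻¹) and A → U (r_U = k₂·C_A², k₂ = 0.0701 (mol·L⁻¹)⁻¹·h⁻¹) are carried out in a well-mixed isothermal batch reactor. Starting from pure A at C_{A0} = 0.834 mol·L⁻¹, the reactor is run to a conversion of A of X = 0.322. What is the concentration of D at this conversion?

0.178 mol·L⁻¹

C_A = C_{A0}(1−X) = 0.5655 mol·L⁻¹.
Along a PFR/batch, dC_D/dC_A = −r_D/(r_D+r_U) = −k₁/(k₁+k₂·C_A).
Integrating from C_{A0} to C_A: C_D = (0.0963/0.0701)·ln[(0.0963+0.0701·0.834)/(0.0963+0.0701·0.565)] = 1.374·ln(0.1548/0.1359) = 0.1782 mol·L⁻¹.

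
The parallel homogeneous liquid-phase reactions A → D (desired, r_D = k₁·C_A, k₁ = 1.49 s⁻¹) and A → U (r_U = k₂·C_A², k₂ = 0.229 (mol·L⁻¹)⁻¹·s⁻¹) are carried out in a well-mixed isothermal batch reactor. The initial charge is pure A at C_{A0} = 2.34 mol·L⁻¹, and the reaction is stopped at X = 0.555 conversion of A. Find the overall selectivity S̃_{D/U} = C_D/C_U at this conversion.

C_A = C_{A0}(1−X) = 1.041 mol·L⁻¹.
Along a PFR/batch, dC_D/dC_A = −r_D/(r_D+r_U) = −k₁/(k₁+k₂·C_A).
Integrating from C_{A0} to C_A: C_D = (1.49/0.229)·ln[(1.49+0.229·2.34)/(1.49+0.229·1.04)] = 6.507·ln(2.026/1.728) = 1.033 mol·L⁻¹.
C_U = (C_{A0}−C_A)−C_D = 0.2657 mol·L⁻¹; S̃_{D/U} = 1.033/0.2657 = 3.89.

3.89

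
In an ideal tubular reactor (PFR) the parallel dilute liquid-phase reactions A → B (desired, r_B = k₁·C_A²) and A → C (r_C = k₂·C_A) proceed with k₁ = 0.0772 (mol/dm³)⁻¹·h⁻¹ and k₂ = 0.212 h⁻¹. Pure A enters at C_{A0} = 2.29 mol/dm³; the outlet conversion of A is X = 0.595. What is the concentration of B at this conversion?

0.496 mol/dm³

C_A = C_{A0}(1−X) = 0.9275 mol/dm³.
Along a PFR/batch, dC_C/dC_A = −r_C/(r_B+r_C) = −k₂/(k₂+k₁·C_A).
Integrating from C_{A0} to C_A: C_C = (0.212/0.0772)·ln[(0.212+0.0772·2.29)/(0.212+0.0772·0.927)] = 2.746·ln(0.3888/0.2836) = 0.8663 mol/dm³.
Then C_B = (C_{A0}−C_A) − C_C = 1.363 − 0.8663 = 0.4962 mol/dm³.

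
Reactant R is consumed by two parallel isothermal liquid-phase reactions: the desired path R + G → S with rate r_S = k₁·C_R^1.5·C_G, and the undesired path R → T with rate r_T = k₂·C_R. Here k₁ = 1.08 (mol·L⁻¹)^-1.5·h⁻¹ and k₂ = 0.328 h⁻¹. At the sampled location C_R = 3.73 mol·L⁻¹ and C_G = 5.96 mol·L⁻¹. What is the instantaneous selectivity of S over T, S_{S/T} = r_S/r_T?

S_{S/T} = r_S/r_T = (k₁·C_R^1.5·C_G)/(k₂·C_R) = (k₁/k₂)·C_R^0.5·C_G.
= (1.08×3.730^1.5×5.960) / (0.328×3.730) = 46.37/1.223 = 37.9.
Since the desired path is higher order in R, keeping C_R high (PFR or concentrated feed) favours S.

37.9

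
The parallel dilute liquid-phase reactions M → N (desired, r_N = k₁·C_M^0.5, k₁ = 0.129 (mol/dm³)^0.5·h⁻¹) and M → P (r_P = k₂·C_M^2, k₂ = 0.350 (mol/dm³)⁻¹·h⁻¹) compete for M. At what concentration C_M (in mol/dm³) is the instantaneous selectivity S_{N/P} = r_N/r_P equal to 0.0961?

2.45 mol/dm³

S_{N/P} = (k₁/k₂)·C_M^-1.5 ⇒ C_M = (S·k₂/k₁)^(1/(-1.5)).
= (0.0961×0.350/0.129)^(-0.6667) = (0.2607)^(-0.6667) = 2.45 mol/dm³.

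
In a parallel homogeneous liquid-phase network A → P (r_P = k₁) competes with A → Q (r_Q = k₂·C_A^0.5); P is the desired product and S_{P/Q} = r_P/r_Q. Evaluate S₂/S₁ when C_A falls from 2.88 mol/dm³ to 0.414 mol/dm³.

S_{P/Q} = (k₁/k₂)·C_A^-0.5, so S₂/S₁ = (C_{A,2}/C_{A,1})^-0.5.
= (0.414/2.88)^(-0.5) = (0.1437)^(-0.5) = 2.64.

2.64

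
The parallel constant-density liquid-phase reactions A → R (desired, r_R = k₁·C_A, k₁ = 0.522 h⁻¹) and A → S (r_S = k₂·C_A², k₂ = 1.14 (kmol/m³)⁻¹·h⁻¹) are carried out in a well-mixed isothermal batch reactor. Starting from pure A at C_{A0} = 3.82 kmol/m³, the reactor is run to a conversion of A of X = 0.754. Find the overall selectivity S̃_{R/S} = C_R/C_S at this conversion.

0.216

C_A = C_{A0}(1−X) = 0.9397 kmol/m³.
Along a PFR/batch, dC_R/dC_A = −r_R/(r_R+r_S) = −k₁/(k₁+k₂·C_A).
Integrating from C_{A0} to C_A: C_R = (0.522/1.14)·ln[(0.522+1.14·3.82)/(0.522+1.14·0.940)] = 0.4579·ln(4.877/1.593) = 0.5122 kmol/m³.
C_S = (C_{A0}−C_A)−C_R = 2.368 kmol/m³; S̃_{R/S} = 0.5122/2.368 = 0.216.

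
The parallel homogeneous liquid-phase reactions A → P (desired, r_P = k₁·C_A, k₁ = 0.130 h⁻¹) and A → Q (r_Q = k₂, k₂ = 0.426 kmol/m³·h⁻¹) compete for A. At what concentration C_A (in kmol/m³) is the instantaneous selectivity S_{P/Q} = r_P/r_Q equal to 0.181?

S_{P/Q} = (k₁/k₂)·C_A ⇒ C_A = S·k₂/k₁.
= 0.181×0.426/0.130 = 0.593 kmol/m³.

0.593 kmol/m³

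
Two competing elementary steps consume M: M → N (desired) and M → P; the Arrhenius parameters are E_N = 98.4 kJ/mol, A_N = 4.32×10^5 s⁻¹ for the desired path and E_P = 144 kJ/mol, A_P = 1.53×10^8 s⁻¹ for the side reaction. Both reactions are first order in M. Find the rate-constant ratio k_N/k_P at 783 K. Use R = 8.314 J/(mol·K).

k_N/k_P = (A_N/A_P)·exp[−(E_N−E_P)/(RT)] = (A_N/A_P)·exp[(E_P−E_N)/(RT)].
(E_P−E_N)/(RT) = (144−98.4)×10³/(8.314×783) = 45600/6510 = 7.005.
k_N/k_P = (4.32×10^5/1.53×10^8)·exp(7.005) = 0.002824 × 1102 = 3.11.

3.11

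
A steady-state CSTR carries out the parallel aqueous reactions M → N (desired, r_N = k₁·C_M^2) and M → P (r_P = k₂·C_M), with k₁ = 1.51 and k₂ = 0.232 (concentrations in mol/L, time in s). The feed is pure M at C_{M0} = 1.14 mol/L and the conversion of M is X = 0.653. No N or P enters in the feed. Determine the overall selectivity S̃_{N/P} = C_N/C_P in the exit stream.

2.57

Exit C_M = C_{M0}(1−X) = 1.14×0.347 = 0.3956 mol/L.
In a CSTR the entire volume is at exit conditions, so r_N = 1.51×0.3956^2 = 0.2363 and r_P = 0.232×0.3956 = 0.09177.
Overall selectivity = C_N/C_P = r_Nτ/(r_Pτ) = r_N/r_P = 2.57.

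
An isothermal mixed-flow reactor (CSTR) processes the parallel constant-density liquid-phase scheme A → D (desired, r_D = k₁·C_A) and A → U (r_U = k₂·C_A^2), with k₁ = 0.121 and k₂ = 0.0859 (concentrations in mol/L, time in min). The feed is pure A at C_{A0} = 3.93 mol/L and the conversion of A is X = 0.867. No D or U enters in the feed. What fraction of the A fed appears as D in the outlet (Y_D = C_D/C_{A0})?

0.632

Exit C_A = C_{A0}(1−X) = 3.93×0.133 = 0.5227 mol/L.
In a CSTR the entire volume is at exit conditions, so r_D = 0.121×0.5227 = 0.06325 and r_U = 0.0859×0.5227^2 = 0.02347.
Fraction of consumed A going to D: r_D/(r_D+r_U) = 0.7294.
C_D = 0.7294·C_{A0}·X = 0.7294×3.93×0.867 = 2.49 mol/L; Y_D = C_D/C_{A0} = 0.632.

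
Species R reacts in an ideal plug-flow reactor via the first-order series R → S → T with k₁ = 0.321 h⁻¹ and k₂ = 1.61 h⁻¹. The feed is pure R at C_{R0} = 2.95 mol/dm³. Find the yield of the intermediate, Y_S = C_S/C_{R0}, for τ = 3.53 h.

Solving the coupled first-order balances gives C_S(τ) = [k₁/(k₂−k₁)]·C_{R0}·(e^(−k₁τ) − e^(−k₂τ)).
e^(−k₁τ) = e^(−0.321×3.53) = e^(−1.133) = 0.3220; e^(−k₂τ) = e^(−5.683) = 0.003402.
C_S = 0.321×2.95/(1.61−0.321) × (0.3220−0.003402) = 0.7346×0.3186 = 0.2341 mol/dm³.
Y_S = C_S/C_{R0} = 0.2341/2.95 = 0.0793.

0.0793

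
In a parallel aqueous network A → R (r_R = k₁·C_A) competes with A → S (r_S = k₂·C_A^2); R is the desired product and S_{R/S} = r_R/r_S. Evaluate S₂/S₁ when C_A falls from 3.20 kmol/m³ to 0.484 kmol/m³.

6.61

S_{R/S} = (k₁/k₂)·C_A⁻¹, so S₂/S₁ = (C_{A,2}/C_{A,1})⁻¹.
= 3.20/0.484 = 6.61.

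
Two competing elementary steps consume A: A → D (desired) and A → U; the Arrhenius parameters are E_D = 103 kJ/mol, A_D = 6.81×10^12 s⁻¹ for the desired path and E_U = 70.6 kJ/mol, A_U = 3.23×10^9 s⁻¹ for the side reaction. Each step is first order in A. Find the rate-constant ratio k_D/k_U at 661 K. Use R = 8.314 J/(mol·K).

5.80

With equal orders, S_{D/U} = k_D/k_U = (A_D/A_U)·exp[(E_U−E_D)/(RT)].
(E_U−E_D)/(RT) = (70.6−103)×10³/(8.314×661) = -32400/5496 = -5.896.
k_D/k_U = (6.81×10^12/3.23×10^9)·exp(-5.896) = 2108 × 0.002751 = 5.80.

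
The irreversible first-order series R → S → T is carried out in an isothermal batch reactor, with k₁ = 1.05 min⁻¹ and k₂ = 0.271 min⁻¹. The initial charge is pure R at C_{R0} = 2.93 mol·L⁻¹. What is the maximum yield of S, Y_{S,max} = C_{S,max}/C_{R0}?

0.624

For a first-order series the maximum intermediate yield is C_{S,max}/C_{R0} = (k₁/k₂)^[k₂/(k₂−k₁)].
= (1.05/0.271)^(0.271/(0.271−1.05)) = (3.875)^(-0.3479) = 0.6243.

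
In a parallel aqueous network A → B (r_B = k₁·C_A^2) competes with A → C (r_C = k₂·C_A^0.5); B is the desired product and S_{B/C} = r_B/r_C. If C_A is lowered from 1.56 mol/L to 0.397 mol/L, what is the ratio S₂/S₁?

S_{B/C} = (k₁/k₂)·C_A^1.5, so S₂/S₁ = (C_{A,2}/C_{A,1})^1.5.
= (0.397/1.56)^1.5 = (0.2545)^1.5 = 0.128.

0.128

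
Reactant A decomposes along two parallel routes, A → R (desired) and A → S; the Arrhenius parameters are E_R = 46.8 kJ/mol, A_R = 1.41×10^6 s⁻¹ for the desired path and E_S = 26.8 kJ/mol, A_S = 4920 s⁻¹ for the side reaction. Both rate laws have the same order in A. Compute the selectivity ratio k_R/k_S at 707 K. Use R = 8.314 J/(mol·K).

Since both paths have the same order in A, the concentration cancels and S_{R/S} = k_R/k_S = (A_R/A_S)·exp[(E_S−E_R)/(RT)].
(E_S−E_R)/(RT) = (26.8−46.8)×10³/(8.314×707) = -20000/5878 = -3.403.
k_R/k_S = (1.41×10^6/4920)·exp(-3.403) = 286.6 × 0.03329 = 9.54.

9.54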